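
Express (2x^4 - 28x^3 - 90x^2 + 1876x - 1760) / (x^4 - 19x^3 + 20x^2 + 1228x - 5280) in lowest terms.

(2x - 2)/(x - 6)

By polynomial division,
  2x^4 - 28x^3 - 90x^2 + 1876x - 1760 = (2)(x^4 - 19x^3 + 20x^2 + 1228x - 5280) + (10x^3 - 130x^2 - 580x + 8800)
  x^4 - 19x^3 + 20x^2 + 1228x - 5280 = ((1/10)x - 3/5)(10x^3 - 130x^2 - 580x + 8800) + (0)
Last nonzero remainder: 10x^3 - 130x^2 - 580x + 8800. Dividing through by 10 gives the monic gcd x^3 - 13x^2 - 58x + 880.
Cancel x^3 - 13x^2 - 58x + 880 from numerator and denominator to get the reduced form.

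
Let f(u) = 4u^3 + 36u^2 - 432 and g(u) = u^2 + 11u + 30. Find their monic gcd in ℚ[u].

u + 6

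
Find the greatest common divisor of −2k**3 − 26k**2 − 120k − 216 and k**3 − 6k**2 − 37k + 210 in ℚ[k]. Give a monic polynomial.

k + 6

By polynomial division,
  −2k**3 − 26k**2 − 120k − 216 = (−2)(k**3 − 6k**2 − 37k + 210) + (−38k**2 − 194k + 204)
  k**3 − 6k**2 − 37k + 210 = (−(1/38)k + 211/722)(−38k**2 − 194k + 204) + ((9048/361)k + 54288/361)
  −38k**2 − 194k + 204 = (−(6859/4524)k + 6137/4524)((9048/361)k + 54288/361) + (0)
Last nonzero remainder: (9048/361)k + 54288/361. Dividing through by 9048/361 gives the monic gcd k + 6.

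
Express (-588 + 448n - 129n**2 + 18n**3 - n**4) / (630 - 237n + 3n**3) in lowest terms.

By polynomial division,
  -n**4 + 18n**3 - 129n**2 + 448n - 588 = (-(1/3)n + 6)(3n**3 - 237n + 630) + (-208n**2 + 2080n - 4368)
  3n**3 - 237n + 630 = (-(3/208)n - 15/104)(-208n**2 + 2080n - 4368) + (0)
Last nonzero remainder: -208n**2 + 2080n - 4368. Dividing through by -208 gives the monic gcd n**2 - 10n + 21.
Cancel n**2 - 10n + 21 from numerator and denominator to get the reduced form.

(-28 + 8n - n**2)/(30 + 3n)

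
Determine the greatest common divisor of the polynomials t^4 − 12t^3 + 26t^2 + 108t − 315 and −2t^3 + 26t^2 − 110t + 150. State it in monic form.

Euclidean algorithm in ℚ[t]:
  t^4 − 12t^3 + 26t^2 + 108t − 315 = (−(1/2)t − 1/2)(−2t^3 + 26t^2 − 110t + 150) + (−16t^2 + 128t − 240)
  −2t^3 + 26t^2 − 110t + 150 = ((1/8)t − 5/8)(−16t^2 + 128t − 240) + (0)
Last nonzero remainder: −16t^2 + 128t − 240. Dividing through by −16 gives the monic gcd t^2 − 8t + 15.

t^2 − 8t + 15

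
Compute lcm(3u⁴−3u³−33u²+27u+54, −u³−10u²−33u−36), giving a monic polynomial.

u⁶+6u⁵−6u⁴−80u³−51u²+234u+216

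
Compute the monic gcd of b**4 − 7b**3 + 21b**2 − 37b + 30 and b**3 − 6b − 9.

Apply the Euclidean algorithm:
  b**4 − 7b**3 + 21b**2 − 37b + 30 = (b − 7)(b**3 − 6b − 9) + (27b**2 − 70b − 33)
  b**3 − 6b − 9 = ((1/27)b + 70/729)(27b**2 − 70b − 33) + ((1417/729)b − 1417/243)
  27b**2 − 70b − 33 = ((19683/1417)b + 8019/1417)((1417/729)b − 1417/243) + (0)
Last nonzero remainder: (1417/729)b − 1417/243. Dividing through by 1417/729 gives the monic gcd b − 3.

b − 3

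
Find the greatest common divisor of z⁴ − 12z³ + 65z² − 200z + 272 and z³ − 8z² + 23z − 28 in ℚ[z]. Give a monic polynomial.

By polynomial division,
  z⁴ − 12z³ + 65z² − 200z + 272 = (z − 4)(z³ − 8z² + 23z − 28) + (10z² − 80z + 160)
  z³ − 8z² + 23z − 28 = ((1/10)z)(10z² − 80z + 160) + (7z − 28)
  10z² − 80z + 160 = ((10/7)z − 40/7)(7z − 28) + (0)
Last nonzero remainder: 7z − 28. Dividing through by 7 gives the monic gcd z − 4.

z − 4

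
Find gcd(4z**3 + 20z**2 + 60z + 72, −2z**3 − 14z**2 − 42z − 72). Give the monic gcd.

z**2 + 3z + 9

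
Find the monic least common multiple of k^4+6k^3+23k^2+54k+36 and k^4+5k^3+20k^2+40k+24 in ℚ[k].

k^5+8k^4+35k^3+100k^2+144k+72

Apply the Euclidean algorithm:
  k^4+6k^3+23k^2+54k+36 = (k^4+5k^3+20k^2+40k+24) + (k^3+3k^2+14k+12)
  k^4+5k^3+20k^2+40k+24 = (k+2)(k^3+3k^2+14k+12) + (0)
The last nonzero remainder k^3+3k^2+14k+12 is already monic.
Then lcm(f, g) = f·g / gcd(f, g); expanding and making the result monic gives the answer.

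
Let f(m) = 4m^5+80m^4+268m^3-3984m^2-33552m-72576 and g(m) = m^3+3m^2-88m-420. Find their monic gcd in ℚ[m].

Repeated division with remainder:
  4m^5+80m^4+268m^3-3984m^2-33552m-72576 = (4m^2+68m+416)(m^3+3m^2-88m-420) + (2432m^2+31616m+102144)
  m^3+3m^2-88m-420 = ((1/2432)m-5/1216)(2432m^2+31616m+102144) + (0)
Last nonzero remainder: 2432m^2+31616m+102144. Dividing through by 2432 gives the monic gcd m^2+13m+42.

m^2+13m+42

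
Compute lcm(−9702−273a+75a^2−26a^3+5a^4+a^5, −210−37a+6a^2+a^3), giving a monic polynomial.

−48510−11067a+102a^2−55a^3−a^4+10a^5+a^6

By polynomial division,
  a^5+5a^4−26a^3+75a^2−273a−9702 = (a^2−a+17)(a^3+6a^2−37a−210) + (146a^2+146a−6132)
  a^3+6a^2−37a−210 = ((1/146)a+5/146)(146a^2+146a−6132) + (0)
Last nonzero remainder: 146a^2+146a−6132. Dividing through by 146 gives the monic gcd a^2+a−42.
Then lcm(f, g) = f·g / gcd(f, g); expanding and making the result monic gives the answer.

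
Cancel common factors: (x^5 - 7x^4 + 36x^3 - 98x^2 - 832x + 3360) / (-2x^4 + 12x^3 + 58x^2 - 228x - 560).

Euclidean algorithm in ℚ[x]:
  x^5 - 7x^4 + 36x^3 - 98x^2 - 832x + 3360 = (-(1/2)x + 1/2)(-2x^4 + 12x^3 + 58x^2 - 228x - 560) + (59x^3 - 241x^2 - 998x + 3640)
  -2x^4 + 12x^3 + 58x^2 - 228x - 560 = (-(2/59)x + 226/3481)(59x^3 - 241x^2 - 998x + 3640) + ((138600/3481)x^2 - (138600/3481)x - 2772000/3481)
  59x^3 - 241x^2 - 998x + 3640 = ((205379/138600)x - 45253/9900)((138600/3481)x^2 - (138600/3481)x - 2772000/3481) + (0)
Last nonzero remainder: (138600/3481)x^2 - (138600/3481)x - 2772000/3481. Dividing through by 138600/3481 gives the monic gcd x^2 - x - 20.
Cancel x^2 - x - 20 from numerator and denominator to get the reduced form.

(-x^3 + 6x^2 - 50x + 168)/(2x^2 - 10x - 28)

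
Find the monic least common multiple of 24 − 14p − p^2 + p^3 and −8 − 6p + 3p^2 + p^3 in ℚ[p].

24 + 10p − 15p^2 + p^4

Apply the Euclidean algorithm:
  p^3 − p^2 − 14p + 24 = (p^3 + 3p^2 − 6p − 8) + (−4p^2 − 8p + 32)
  p^3 + 3p^2 − 6p − 8 = (−(1/4)p − 1/4)(−4p^2 − 8p + 32) + (0)
Last nonzero remainder: −4p^2 − 8p + 32. Dividing through by −4 gives the monic gcd p^2 + 2p − 8.
Then lcm(f, g) = f·g / gcd(f, g); expanding and making the result monic gives the answer.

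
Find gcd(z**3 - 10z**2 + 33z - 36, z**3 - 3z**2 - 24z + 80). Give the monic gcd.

z - 4

Apply the Euclidean algorithm:
  z**3 - 10z**2 + 33z - 36 = (z**3 - 3z**2 - 24z + 80) + (-7z**2 + 57z - 116)
  z**3 - 3z**2 - 24z + 80 = (-(1/7)z - 36/49)(-7z**2 + 57z - 116) + ((64/49)z - 256/49)
  -7z**2 + 57z - 116 = (-(343/64)z + 1421/64)((64/49)z - 256/49) + (0)
Last nonzero remainder: (64/49)z - 256/49. Dividing through by 64/49 gives the monic gcd z - 4.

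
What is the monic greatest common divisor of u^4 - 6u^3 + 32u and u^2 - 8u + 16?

u^2 - 8u + 16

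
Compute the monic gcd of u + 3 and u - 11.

Apply the Euclidean algorithm:
  u + 3 = (u - 11) + (14)
  u - 11 = ((1/14)u - 11/14)(14) + (0)
The last nonzero remainder is the constant 14, so the polynomials are coprime and gcd = 1.

1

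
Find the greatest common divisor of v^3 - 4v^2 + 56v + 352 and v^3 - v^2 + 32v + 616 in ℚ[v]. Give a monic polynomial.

v^2 - 8v + 88

By polynomial division,
  v^3 - 4v^2 + 56v + 352 = (v^3 - v^2 + 32v + 616) + (-3v^2 + 24v - 264)
  v^3 - v^2 + 32v + 616 = (-(1/3)v - 7/3)(-3v^2 + 24v - 264) + (0)
Last nonzero remainder: -3v^2 + 24v - 264. Dividing through by -3 gives the monic gcd v^2 - 8v + 88.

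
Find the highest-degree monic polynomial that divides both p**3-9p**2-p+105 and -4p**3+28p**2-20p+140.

p-7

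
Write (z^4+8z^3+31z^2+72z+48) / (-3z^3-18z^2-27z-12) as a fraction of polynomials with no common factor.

(-z^2-3z-12)/(3z+3)

Euclidean algorithm in ℚ[z]:
  z^4+8z^3+31z^2+72z+48 = (-(1/3)z-2/3)(-3z^3-18z^2-27z-12) + (10z^2+50z+40)
  -3z^3-18z^2-27z-12 = (-(3/10)z-3/10)(10z^2+50z+40) + (0)
Last nonzero remainder: 10z^2+50z+40. Dividing through by 10 gives the monic gcd z^2+5z+4.
Cancel z^2+5z+4 from numerator and denominator to get the reduced form.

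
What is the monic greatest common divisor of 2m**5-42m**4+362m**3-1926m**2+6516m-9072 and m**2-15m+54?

m**2-15m+54

Euclidean algorithm in ℚ[m]:
  2m**5-42m**4+362m**3-1926m**2+6516m-9072 = (2m**3-12m**2+74m-168)(m**2-15m+54) + (0)
The last nonzero remainder m**2-15m+54 is already monic.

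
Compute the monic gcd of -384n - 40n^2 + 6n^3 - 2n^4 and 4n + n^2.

4n + n^2

By polynomial division,
  -2n^4 + 6n^3 - 40n^2 - 384n = (-2n^2 + 14n - 96)(n^2 + 4n) + (0)
The last nonzero remainder n^2 + 4n is already monic.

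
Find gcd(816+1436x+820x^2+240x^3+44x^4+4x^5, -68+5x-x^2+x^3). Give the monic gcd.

17+3x+x^2

By polynomial division,
  4x^5+44x^4+240x^3+820x^2+1436x+816 = (4x^2+48x+268)(x^3-x^2+5x-68) + (1120x^2+3360x+19040)
  x^3-x^2+5x-68 = ((1/1120)x-1/280)(1120x^2+3360x+19040) + (0)
Last nonzero remainder: 1120x^2+3360x+19040. Dividing through by 1120 gives the monic gcd x^2+3x+17.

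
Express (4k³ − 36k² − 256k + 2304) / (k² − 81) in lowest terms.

(4k² − 256)/(k + 9)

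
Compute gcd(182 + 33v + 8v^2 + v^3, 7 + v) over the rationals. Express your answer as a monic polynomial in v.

7 + v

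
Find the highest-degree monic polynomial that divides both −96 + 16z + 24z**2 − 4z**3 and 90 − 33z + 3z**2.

−6 + z

Repeated division with remainder:
  −4z**3 + 24z**2 + 16z − 96 = (−(4/3)z − 20/3)(3z**2 − 33z + 90) + (−84z + 504)
  3z**2 − 33z + 90 = (−(1/28)z + 5/28)(−84z + 504) + (0)
Last nonzero remainder: −84z + 504. Dividing through by −84 gives the monic gcd z − 6.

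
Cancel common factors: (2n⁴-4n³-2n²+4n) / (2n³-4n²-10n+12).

Apply the Euclidean algorithm:
  2n⁴-4n³-2n²+4n = (n)(2n³-4n²-10n+12) + (8n²-8n)
  2n³-4n²-10n+12 = ((1/4)n-1/4)(8n²-8n) + (-12n+12)
  8n²-8n = (-(2/3)n)(-12n+12) + (0)
Last nonzero remainder: -12n+12. Dividing through by -12 gives the monic gcd n-1.
Cancel n-1 from numerator and denominator to get the reduced form.

(n³-n²-2n)/(n²-n-6)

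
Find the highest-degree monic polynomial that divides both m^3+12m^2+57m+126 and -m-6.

By polynomial division,
  m^3+12m^2+57m+126 = (-m^2-6m-21)(-m-6) + (0)
Last nonzero remainder: -m-6. Dividing through by -1 gives the monic gcd m+6.

m+6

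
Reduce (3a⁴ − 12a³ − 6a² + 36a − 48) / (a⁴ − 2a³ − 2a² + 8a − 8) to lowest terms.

(3a − 12)/(a − 2)

Apply the Euclidean algorithm:
  3a⁴ − 12a³ − 6a² + 36a − 48 = (3)(a⁴ − 2a³ − 2a² + 8a − 8) + (−6a³ + 12a − 24)
  a⁴ − 2a³ − 2a² + 8a − 8 = (−(1/6)a + 1/3)(−6a³ + 12a − 24) + (0)
Last nonzero remainder: −6a³ + 12a − 24. Dividing through by −6 gives the monic gcd a³ − 2a + 4.
Cancel a³ − 2a + 4 from numerator and denominator to get the reduced form.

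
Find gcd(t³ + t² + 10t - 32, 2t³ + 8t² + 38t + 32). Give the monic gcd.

Euclidean algorithm in ℚ[t]:
  t³ + t² + 10t - 32 = (1/2)(2t³ + 8t² + 38t + 32) + (-3t² - 9t - 48)
  2t³ + 8t² + 38t + 32 = (-(2/3)t - 2/3)(-3t² - 9t - 48) + (0)
Last nonzero remainder: -3t² - 9t - 48. Dividing through by -3 gives the monic gcd t² + 3t + 16.

t² + 3t + 16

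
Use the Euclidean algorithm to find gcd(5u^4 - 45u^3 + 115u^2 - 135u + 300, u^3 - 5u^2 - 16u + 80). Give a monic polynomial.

u^2 - 9u + 20

Apply the Euclidean algorithm:
  5u^4 - 45u^3 + 115u^2 - 135u + 300 = (5u - 20)(u^3 - 5u^2 - 16u + 80) + (95u^2 - 855u + 1900)
  u^3 - 5u^2 - 16u + 80 = ((1/95)u + 4/95)(95u^2 - 855u + 1900) + (0)
Last nonzero remainder: 95u^2 - 855u + 1900. Dividing through by 95 gives the monic gcd u^2 - 9u + 20.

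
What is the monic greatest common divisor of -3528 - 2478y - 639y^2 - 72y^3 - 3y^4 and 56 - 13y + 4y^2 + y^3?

7 + y

Repeated division with remainder:
  -3y^4 - 72y^3 - 639y^2 - 2478y - 3528 = (-3y - 60)(y^3 + 4y^2 - 13y + 56) + (-438y^2 - 3090y - 168)
  y^3 + 4y^2 - 13y + 56 = (-(1/438)y + 223/31974)(-438y^2 - 3090y - 168) + ((43524/5329)y + 304668/5329)
  -438y^2 - 3090y - 168 = (-(389017/7254)y - 10658/3627)((43524/5329)y + 304668/5329) + (0)
Last nonzero remainder: (43524/5329)y + 304668/5329. Dividing through by 43524/5329 gives the monic gcd y + 7.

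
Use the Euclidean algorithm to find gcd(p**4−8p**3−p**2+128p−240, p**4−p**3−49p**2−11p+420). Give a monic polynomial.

p**2+p−12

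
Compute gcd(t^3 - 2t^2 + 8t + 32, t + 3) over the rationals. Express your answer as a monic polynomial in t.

Apply the Euclidean algorithm:
  t^3 - 2t^2 + 8t + 32 = (t^2 - 5t + 23)(t + 3) + (-37)
  t + 3 = (-(1/37)t - 3/37)(-37) + (0)
The last nonzero remainder is the constant -37, so the polynomials are coprime and gcd = 1.

1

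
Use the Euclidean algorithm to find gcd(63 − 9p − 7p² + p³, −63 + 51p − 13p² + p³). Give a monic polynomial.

21 − 10p + p²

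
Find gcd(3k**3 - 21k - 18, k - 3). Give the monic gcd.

Repeated division with remainder:
  3k**3 - 21k - 18 = (3k**2 + 9k + 6)(k - 3) + (0)
The last nonzero remainder k - 3 is already monic.

k - 3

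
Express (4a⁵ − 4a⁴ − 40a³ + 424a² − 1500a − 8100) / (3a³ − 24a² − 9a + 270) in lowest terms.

(4a³ + 4a² + 28a + 540)/(3a − 18)

Apply the Euclidean algorithm:
  4a⁵ − 4a⁴ − 40a³ + 424a² − 1500a − 8100 = ((4/3)a² + (28/3)a + 196/3)(3a³ − 24a² − 9a + 270) + (1716a² − 3432a − 25740)
  3a³ − 24a² − 9a + 270 = ((1/572)a − 3/286)(1716a² − 3432a − 25740) + (0)
Last nonzero remainder: 1716a² − 3432a − 25740. Dividing through by 1716 gives the monic gcd a² − 2a − 15.
Cancel a² − 2a − 15 from numerator and denominator to get the reduced form.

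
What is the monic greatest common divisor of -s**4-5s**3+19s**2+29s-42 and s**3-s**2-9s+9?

s**2-4s+3

Euclidean algorithm in ℚ[s]:
  -s**4-5s**3+19s**2+29s-42 = (-s-6)(s**3-s**2-9s+9) + (4s**2-16s+12)
  s**3-s**2-9s+9 = ((1/4)s+3/4)(4s**2-16s+12) + (0)
Last nonzero remainder: 4s**2-16s+12. Dividing through by 4 gives the monic gcd s**2-4s+3.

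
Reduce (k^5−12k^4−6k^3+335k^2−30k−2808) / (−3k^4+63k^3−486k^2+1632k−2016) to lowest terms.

(−k^3+2k^2+50k+117)/(3k^2−33k+84)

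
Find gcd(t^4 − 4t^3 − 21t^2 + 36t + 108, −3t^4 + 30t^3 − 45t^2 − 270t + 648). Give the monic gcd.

Repeated division with remainder:
  t^4 − 4t^3 − 21t^2 + 36t + 108 = (−1/3)(−3t^4 + 30t^3 − 45t^2 − 270t + 648) + (6t^3 − 36t^2 − 54t + 324)
  −3t^4 + 30t^3 − 45t^2 − 270t + 648 = (−(1/2)t + 2)(6t^3 − 36t^2 − 54t + 324) + (0)
Last nonzero remainder: 6t^3 − 36t^2 − 54t + 324. Dividing through by 6 gives the monic gcd t^3 − 6t^2 − 9t + 54.

t^3 − 6t^2 − 9t + 54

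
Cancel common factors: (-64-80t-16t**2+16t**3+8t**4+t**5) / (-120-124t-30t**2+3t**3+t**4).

(-16-4t+4t**2+t**3)/(-30-t+t**2)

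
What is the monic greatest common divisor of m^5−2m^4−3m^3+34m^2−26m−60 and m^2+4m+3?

Apply the Euclidean algorithm:
  m^5−2m^4−3m^3+34m^2−26m−60 = (m^3−6m^2+18m−20)(m^2+4m+3) + (0)
The last nonzero remainder m^2+4m+3 is already monic.

m^2+4m+3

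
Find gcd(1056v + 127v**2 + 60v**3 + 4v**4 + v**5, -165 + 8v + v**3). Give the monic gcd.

Repeated division with remainder:
  v**5 + 4v**4 + 60v**3 + 127v**2 + 1056v = (v**2 + 4v + 52)(v**3 + 8v - 165) + (260v**2 + 1300v + 8580)
  v**3 + 8v - 165 = ((1/260)v - 1/52)(260v**2 + 1300v + 8580) + (0)
Last nonzero remainder: 260v**2 + 1300v + 8580. Dividing through by 260 gives the monic gcd v**2 + 5v + 33.

33 + 5v + v**2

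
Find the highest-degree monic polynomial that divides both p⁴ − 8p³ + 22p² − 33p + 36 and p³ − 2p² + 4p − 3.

p² − p + 3

Apply the Euclidean algorithm:
  p⁴ − 8p³ + 22p² − 33p + 36 = (p − 6)(p³ − 2p² + 4p − 3) + (6p² − 6p + 18)
  p³ − 2p² + 4p − 3 = ((1/6)p − 1/6)(6p² − 6p + 18) + (0)
Last nonzero remainder: 6p² − 6p + 18. Dividing through by 6 gives the monic gcd p² − p + 3.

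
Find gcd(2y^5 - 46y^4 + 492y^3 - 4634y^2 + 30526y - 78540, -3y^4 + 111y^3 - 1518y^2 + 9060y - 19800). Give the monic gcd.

Repeated division with remainder:
  2y^5 - 46y^4 + 492y^3 - 4634y^2 + 30526y - 78540 = (-(2/3)y - 28/3)(-3y^4 + 111y^3 - 1518y^2 + 9060y - 19800) + (516y^3 - 12762y^2 + 101886y - 263340)
  -3y^4 + 111y^3 - 1518y^2 + 9060y - 19800 = (-(1/172)y + 1055/14792)(516y^3 - 12762y^2 + 101886y - 263340) + (-(114075/7396)y^2 + (1939275/7396)y - 3764475/3698)
  516y^3 - 12762y^2 + 101886y - 263340 = (-(1272112/38025)y + 1967336/7605)(-(114075/7396)y^2 + (1939275/7396)y - 3764475/3698) + (0)
Last nonzero remainder: -(114075/7396)y^2 + (1939275/7396)y - 3764475/3698. Dividing through by -114075/7396 gives the monic gcd y^2 - 17y + 66.

y^2 - 17y + 66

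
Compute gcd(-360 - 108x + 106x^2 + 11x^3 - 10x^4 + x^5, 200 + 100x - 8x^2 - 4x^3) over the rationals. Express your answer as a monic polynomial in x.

-10 - 3x + x^2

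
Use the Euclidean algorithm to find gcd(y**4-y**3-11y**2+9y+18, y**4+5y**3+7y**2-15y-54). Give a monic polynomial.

y**2+y-6

Repeated division with remainder:
  y**4-y**3-11y**2+9y+18 = (y**4+5y**3+7y**2-15y-54) + (-6y**3-18y**2+24y+72)
  y**4+5y**3+7y**2-15y-54 = (-(1/6)y-1/3)(-6y**3-18y**2+24y+72) + (5y**2+5y-30)
  -6y**3-18y**2+24y+72 = (-(6/5)y-12/5)(5y**2+5y-30) + (0)
Last nonzero remainder: 5y**2+5y-30. Dividing through by 5 gives the monic gcd y**2+y-6.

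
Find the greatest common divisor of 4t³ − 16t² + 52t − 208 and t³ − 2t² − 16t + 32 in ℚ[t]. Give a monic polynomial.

t − 4

By polynomial division,
  4t³ − 16t² + 52t − 208 = (4)(t³ − 2t² − 16t + 32) + (−8t² + 116t − 336)
  t³ − 2t² − 16t + 32 = (−(1/8)t − 25/16)(−8t² + 116t − 336) + ((493/4)t − 493)
  −8t² + 116t − 336 = (−(32/493)t + 336/493)((493/4)t − 493) + (0)
Last nonzero remainder: (493/4)t − 493. Dividing through by 493/4 gives the monic gcd t − 4.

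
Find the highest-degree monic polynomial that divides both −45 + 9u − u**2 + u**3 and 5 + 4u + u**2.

Apply the Euclidean algorithm:
  u**3 − u**2 + 9u − 45 = (u − 5)(u**2 + 4u + 5) + (24u − 20)
  u**2 + 4u + 5 = ((1/24)u + 29/144)(24u − 20) + (325/36)
  24u − 20 = ((864/325)u − 144/65)(325/36) + (0)
The last nonzero remainder is the constant 325/36, so the polynomials are coprime and gcd = 1.

1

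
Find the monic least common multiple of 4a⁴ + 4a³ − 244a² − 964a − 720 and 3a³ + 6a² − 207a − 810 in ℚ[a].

a⁵ + 7a⁴ − 55a³ − 607a² − 1626a − 1080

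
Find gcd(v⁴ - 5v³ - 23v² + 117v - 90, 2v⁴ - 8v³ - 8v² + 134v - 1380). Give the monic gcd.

By polynomial division,
  v⁴ - 5v³ - 23v² + 117v - 90 = (1/2)(2v⁴ - 8v³ - 8v² + 134v - 1380) + (-v³ - 19v² + 50v + 600)
  2v⁴ - 8v³ - 8v² + 134v - 1380 = (-2v + 46)(-v³ - 19v² + 50v + 600) + (966v² - 966v - 28980)
  -v³ - 19v² + 50v + 600 = (-(1/966)v - 10/483)(966v² - 966v - 28980) + (0)
Last nonzero remainder: 966v² - 966v - 28980. Dividing through by 966 gives the monic gcd v² - v - 30.

v² - v - 30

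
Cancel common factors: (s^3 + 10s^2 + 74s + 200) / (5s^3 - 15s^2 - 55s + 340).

Repeated division with remainder:
  s^3 + 10s^2 + 74s + 200 = (1/5)(5s^3 - 15s^2 - 55s + 340) + (13s^2 + 85s + 132)
  5s^3 - 15s^2 - 55s + 340 = ((5/13)s - 620/169)(13s^2 + 85s + 132) + ((34825/169)s + 139300/169)
  13s^2 + 85s + 132 = ((2197/34825)s + 5577/34825)((34825/169)s + 139300/169) + (0)
Last nonzero remainder: (34825/169)s + 139300/169. Dividing through by 34825/169 gives the monic gcd s + 4.
Cancel s + 4 from numerator and denominator to get the reduced form.

(s^2 + 6s + 50)/(5s^2 - 35s + 85)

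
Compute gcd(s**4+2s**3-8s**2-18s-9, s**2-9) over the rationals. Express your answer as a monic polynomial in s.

s**2-9

Euclidean algorithm in ℚ[s]:
  s**4+2s**3-8s**2-18s-9 = (s**2+2s+1)(s**2-9) + (0)
The last nonzero remainder s**2-9 is already monic.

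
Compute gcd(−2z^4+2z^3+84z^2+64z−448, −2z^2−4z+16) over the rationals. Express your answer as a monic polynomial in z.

By polynomial division,
  −2z^4+2z^3+84z^2+64z−448 = (z^2−3z−28)(−2z^2−4z+16) + (0)
Last nonzero remainder: −2z^2−4z+16. Dividing through by −2 gives the monic gcd z^2+2z−8.

z^2+2z−8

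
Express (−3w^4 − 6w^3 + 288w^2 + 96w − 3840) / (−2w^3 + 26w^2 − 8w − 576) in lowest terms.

Apply the Euclidean algorithm:
  −3w^4 − 6w^3 + 288w^2 + 96w − 3840 = ((3/2)w + 45/2)(−2w^3 + 26w^2 − 8w − 576) + (−285w^2 + 1140w + 9120)
  −2w^3 + 26w^2 − 8w − 576 = ((2/285)w − 6/95)(−285w^2 + 1140w + 9120) + (0)
Last nonzero remainder: −285w^2 + 1140w + 9120. Dividing through by −285 gives the monic gcd w^2 − 4w − 32.
Cancel w^2 − 4w − 32 from numerator and denominator to get the reduced form.

(3w^2 + 18w − 120)/(2w − 18)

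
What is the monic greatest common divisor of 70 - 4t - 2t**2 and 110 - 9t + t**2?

1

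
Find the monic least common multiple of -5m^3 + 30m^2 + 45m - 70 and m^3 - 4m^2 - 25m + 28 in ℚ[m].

m^4 - 2m^3 - 33m^2 - 22m + 56

Apply the Euclidean algorithm:
  -5m^3 + 30m^2 + 45m - 70 = (-5)(m^3 - 4m^2 - 25m + 28) + (10m^2 - 80m + 70)
  m^3 - 4m^2 - 25m + 28 = ((1/10)m + 2/5)(10m^2 - 80m + 70) + (0)
Last nonzero remainder: 10m^2 - 80m + 70. Dividing through by 10 gives the monic gcd m^2 - 8m + 7.
Then lcm(f, g) = f·g / gcd(f, g); expanding and making the result monic gives the answer.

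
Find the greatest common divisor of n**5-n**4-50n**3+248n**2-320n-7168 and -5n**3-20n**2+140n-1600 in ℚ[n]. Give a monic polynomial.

n**2-6n+32

Apply the Euclidean algorithm:
  n**5-n**4-50n**3+248n**2-320n-7168 = (-(1/5)n**2+n+2/5)(-5n**3-20n**2+140n-1600) + (-204n**2+1224n-6528)
  -5n**3-20n**2+140n-1600 = ((5/204)n+25/102)(-204n**2+1224n-6528) + (0)
Last nonzero remainder: -204n**2+1224n-6528. Dividing through by -204 gives the monic gcd n**2-6n+32.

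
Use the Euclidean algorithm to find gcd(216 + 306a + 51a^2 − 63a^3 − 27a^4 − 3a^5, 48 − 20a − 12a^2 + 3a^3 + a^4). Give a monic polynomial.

−24 − 2a + 5a^2 + a^3

Euclidean algorithm in ℚ[a]:
  −3a^5 − 27a^4 − 63a^3 + 51a^2 + 306a + 216 = (−3a − 18)(a^4 + 3a^3 − 12a^2 − 20a + 48) + (−45a^3 − 225a^2 + 90a + 1080)
  a^4 + 3a^3 − 12a^2 − 20a + 48 = (−(1/45)a + 2/45)(−45a^3 − 225a^2 + 90a + 1080) + (0)
Last nonzero remainder: −45a^3 − 225a^2 + 90a + 1080. Dividing through by −45 gives the monic gcd a^3 + 5a^2 − 2a − 24.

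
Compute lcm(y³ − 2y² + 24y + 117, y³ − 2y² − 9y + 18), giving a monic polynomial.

y⁵ − 7y⁴ + 40y³ − 15y² − 441y + 702

Repeated division with remainder:
  y³ − 2y² + 24y + 117 = (y³ − 2y² − 9y + 18) + (33y + 99)
  y³ − 2y² − 9y + 18 = ((1/33)y² − (5/33)y + 2/11)(33y + 99) + (0)
Last nonzero remainder: 33y + 99. Dividing through by 33 gives the monic gcd y + 3.
Then lcm(f, g) = f·g / gcd(f, g); expanding and making the result monic gives the answer.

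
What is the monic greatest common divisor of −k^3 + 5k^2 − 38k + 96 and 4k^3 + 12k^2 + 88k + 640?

k^2 − 2k + 32

By polynomial division,
  −k^3 + 5k^2 − 38k + 96 = (−1/4)(4k^3 + 12k^2 + 88k + 640) + (8k^2 − 16k + 256)
  4k^3 + 12k^2 + 88k + 640 = ((1/2)k + 5/2)(8k^2 − 16k + 256) + (0)
Last nonzero remainder: 8k^2 − 16k + 256. Dividing through by 8 gives the monic gcd k^2 − 2k + 32.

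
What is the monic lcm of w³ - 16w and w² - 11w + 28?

Apply the Euclidean algorithm:
  w³ - 16w = (w + 11)(w² - 11w + 28) + (77w - 308)
  w² - 11w + 28 = ((1/77)w - 1/11)(77w - 308) + (0)
Last nonzero remainder: 77w - 308. Dividing through by 77 gives the monic gcd w - 4.
Then lcm(f, g) = f·g / gcd(f, g); expanding and making the result monic gives the answer.

w⁴ - 7w³ - 16w² + 112w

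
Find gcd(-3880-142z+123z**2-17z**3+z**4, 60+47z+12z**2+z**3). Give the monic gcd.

4+z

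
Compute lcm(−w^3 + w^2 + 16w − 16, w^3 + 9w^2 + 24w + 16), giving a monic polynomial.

w^5 + 4w^4 − 17w^3 − 68w^2 + 16w + 64

Apply the Euclidean algorithm:
  −w^3 + w^2 + 16w − 16 = (−1)(w^3 + 9w^2 + 24w + 16) + (10w^2 + 40w)
  w^3 + 9w^2 + 24w + 16 = ((1/10)w + 1/2)(10w^2 + 40w) + (4w + 16)
  10w^2 + 40w = ((5/2)w)(4w + 16) + (0)
Last nonzero remainder: 4w + 16. Dividing through by 4 gives the monic gcd w + 4.
Then lcm(f, g) = f·g / gcd(f, g); expanding and making the result monic gives the answer.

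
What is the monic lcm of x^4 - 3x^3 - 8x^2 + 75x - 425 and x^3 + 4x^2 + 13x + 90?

x^6 - 4x^5 + 13x^4 + 29x^3 - 644x^2 + 1775x - 7650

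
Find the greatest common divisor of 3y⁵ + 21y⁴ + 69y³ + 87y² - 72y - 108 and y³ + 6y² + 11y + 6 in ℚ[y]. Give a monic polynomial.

Repeated division with remainder:
  3y⁵ + 21y⁴ + 69y³ + 87y² - 72y - 108 = (3y² + 3y + 18)(y³ + 6y² + 11y + 6) + (-72y² - 288y - 216)
  y³ + 6y² + 11y + 6 = (-(1/72)y - 1/36)(-72y² - 288y - 216) + (0)
Last nonzero remainder: -72y² - 288y - 216. Dividing through by -72 gives the monic gcd y² + 4y + 3.

y² + 4y + 3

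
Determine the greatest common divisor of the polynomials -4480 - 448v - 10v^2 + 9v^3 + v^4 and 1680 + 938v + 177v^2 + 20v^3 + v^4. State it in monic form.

Apply the Euclidean algorithm:
  v^4 + 9v^3 - 10v^2 - 448v - 4480 = (v^4 + 20v^3 + 177v^2 + 938v + 1680) + (-11v^3 - 187v^2 - 1386v - 6160)
  v^4 + 20v^3 + 177v^2 + 938v + 1680 = (-(1/11)v - 3/11)(-11v^3 - 187v^2 - 1386v - 6160) + (0)
Last nonzero remainder: -11v^3 - 187v^2 - 1386v - 6160. Dividing through by -11 gives the monic gcd v^3 + 17v^2 + 126v + 560.

560 + 126v + 17v^2 + v^3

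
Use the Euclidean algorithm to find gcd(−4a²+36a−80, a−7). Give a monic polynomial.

Apply the Euclidean algorithm:
  −4a²+36a−80 = (−4a+8)(a−7) + (−24)
  a−7 = (−(1/24)a+7/24)(−24) + (0)
The last nonzero remainder is the constant −24, so the polynomials are coprime and gcd = 1.

1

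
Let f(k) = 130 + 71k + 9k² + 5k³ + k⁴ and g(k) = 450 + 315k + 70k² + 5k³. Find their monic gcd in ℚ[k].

5 + k

By polynomial division,
  k⁴ + 5k³ + 9k² + 71k + 130 = ((1/5)k − 9/5)(5k³ + 70k² + 315k + 450) + (72k² + 548k + 940)
  5k³ + 70k² + 315k + 450 = ((5/72)k + 575/1296)(72k² + 548k + 940) + ((2135/324)k + 10675/324)
  72k² + 548k + 940 = ((23328/2135)k + 60912/2135)((2135/324)k + 10675/324) + (0)
Last nonzero remainder: (2135/324)k + 10675/324. Dividing through by 2135/324 gives the monic gcd k + 5.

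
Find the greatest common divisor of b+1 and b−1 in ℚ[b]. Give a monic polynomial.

Euclidean algorithm in ℚ[b]:
  b+1 = (b−1) + (2)
  b−1 = ((1/2)b−1/2)(2) + (0)
The last nonzero remainder is the constant 2, so the polynomials are coprime and gcd = 1.

1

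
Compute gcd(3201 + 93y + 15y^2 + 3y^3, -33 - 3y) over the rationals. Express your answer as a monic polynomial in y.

11 + y

Repeated division with remainder:
  3y^3 + 15y^2 + 93y + 3201 = (-y^2 + 6y - 97)(-3y - 33) + (0)
Last nonzero remainder: -3y - 33. Dividing through by -3 gives the monic gcd y + 11.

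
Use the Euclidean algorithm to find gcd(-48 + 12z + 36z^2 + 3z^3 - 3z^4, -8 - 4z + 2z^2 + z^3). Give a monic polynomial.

4 + 4z + z^2

Euclidean algorithm in ℚ[z]:
  -3z^4 + 3z^3 + 36z^2 + 12z - 48 = (-3z + 9)(z^3 + 2z^2 - 4z - 8) + (6z^2 + 24z + 24)
  z^3 + 2z^2 - 4z - 8 = ((1/6)z - 1/3)(6z^2 + 24z + 24) + (0)
Last nonzero remainder: 6z^2 + 24z + 24. Dividing through by 6 gives the monic gcd z^2 + 4z + 4.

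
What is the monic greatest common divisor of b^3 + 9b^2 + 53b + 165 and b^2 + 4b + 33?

b^2 + 4b + 33

Apply the Euclidean algorithm:
  b^3 + 9b^2 + 53b + 165 = (b + 5)(b^2 + 4b + 33) + (0)
The last nonzero remainder b^2 + 4b + 33 is already monic.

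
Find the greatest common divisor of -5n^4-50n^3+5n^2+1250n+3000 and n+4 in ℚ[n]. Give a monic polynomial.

Apply the Euclidean algorithm:
  -5n^4-50n^3+5n^2+1250n+3000 = (-5n^3-30n^2+125n+750)(n+4) + (0)
The last nonzero remainder n+4 is already monic.

n+4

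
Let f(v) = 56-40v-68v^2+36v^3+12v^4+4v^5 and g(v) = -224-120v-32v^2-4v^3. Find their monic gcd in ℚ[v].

14+4v+v^2

Repeated division with remainder:
  4v^5+12v^4+36v^3-68v^2-40v+56 = (-v^2+5v-19)(-4v^3-32v^2-120v-224) + (-300v^2-1200v-4200)
  -4v^3-32v^2-120v-224 = ((1/75)v+4/75)(-300v^2-1200v-4200) + (0)
Last nonzero remainder: -300v^2-1200v-4200. Dividing through by -300 gives the monic gcd v^2+4v+14.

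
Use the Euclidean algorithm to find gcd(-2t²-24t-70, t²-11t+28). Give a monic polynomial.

1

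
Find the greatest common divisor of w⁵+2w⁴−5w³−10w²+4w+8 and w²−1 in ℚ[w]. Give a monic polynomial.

Euclidean algorithm in ℚ[w]:
  w⁵+2w⁴−5w³−10w²+4w+8 = (w³+2w²−4w−8)(w²−1) + (0)
The last nonzero remainder w²−1 is already monic.

w²−1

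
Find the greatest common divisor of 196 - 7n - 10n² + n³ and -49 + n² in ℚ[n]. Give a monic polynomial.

-7 + n

Euclidean algorithm in ℚ[n]:
  n³ - 10n² - 7n + 196 = (n - 10)(n² - 49) + (42n - 294)
  n² - 49 = ((1/42)n + 1/6)(42n - 294) + (0)
Last nonzero remainder: 42n - 294. Dividing through by 42 gives the monic gcd n - 7.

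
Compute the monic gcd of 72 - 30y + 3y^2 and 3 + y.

By polynomial division,
  3y^2 - 30y + 72 = (3y - 39)(y + 3) + (189)
  y + 3 = ((1/189)y + 1/63)(189) + (0)
The last nonzero remainder is the constant 189, so the polynomials are coprime and gcd = 1.

1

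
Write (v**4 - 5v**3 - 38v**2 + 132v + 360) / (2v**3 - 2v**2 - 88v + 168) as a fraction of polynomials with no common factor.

(v**3 + v**2 - 32v - 60)/(2v**2 + 10v - 28)

By polynomial division,
  v**4 - 5v**3 - 38v**2 + 132v + 360 = ((1/2)v - 2)(2v**3 - 2v**2 - 88v + 168) + (2v**2 - 128v + 696)
  2v**3 - 2v**2 - 88v + 168 = (v + 63)(2v**2 - 128v + 696) + (7280v - 43680)
  2v**2 - 128v + 696 = ((1/3640)v - 29/1820)(7280v - 43680) + (0)
Last nonzero remainder: 7280v - 43680. Dividing through by 7280 gives the monic gcd v - 6.
Cancel v - 6 from numerator and denominator to get the reduced form.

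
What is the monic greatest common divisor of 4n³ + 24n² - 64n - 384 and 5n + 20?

n + 4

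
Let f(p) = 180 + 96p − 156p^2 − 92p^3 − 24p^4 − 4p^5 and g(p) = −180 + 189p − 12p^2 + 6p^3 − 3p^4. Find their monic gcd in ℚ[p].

Repeated division with remainder:
  −4p^5 − 24p^4 − 92p^3 − 156p^2 + 96p + 180 = ((4/3)p + 32/3)(−3p^4 + 6p^3 − 12p^2 + 189p − 180) + (−140p^3 − 280p^2 − 1680p + 2100)
  −3p^4 + 6p^3 − 12p^2 + 189p − 180 = ((3/140)p − 3/35)(−140p^3 − 280p^2 − 1680p + 2100) + (0)
Last nonzero remainder: −140p^3 − 280p^2 − 1680p + 2100. Dividing through by −140 gives the monic gcd p^3 + 2p^2 + 12p − 15.

−15 + 12p + 2p^2 + p^3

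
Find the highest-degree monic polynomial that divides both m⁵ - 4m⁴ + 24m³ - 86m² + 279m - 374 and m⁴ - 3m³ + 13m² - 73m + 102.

m³ + 13m - 34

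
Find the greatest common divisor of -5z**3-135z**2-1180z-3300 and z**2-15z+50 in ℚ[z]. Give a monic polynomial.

1

Repeated division with remainder:
  -5z**3-135z**2-1180z-3300 = (-5z-210)(z**2-15z+50) + (-4080z+7200)
  z**2-15z+50 = (-(1/4080)z+15/4624)(-4080z+7200) + (7700/289)
  -4080z+7200 = (-(58956/385)z+20808/77)(7700/289) + (0)
The last nonzero remainder is the constant 7700/289, so the polynomials are coprime and gcd = 1.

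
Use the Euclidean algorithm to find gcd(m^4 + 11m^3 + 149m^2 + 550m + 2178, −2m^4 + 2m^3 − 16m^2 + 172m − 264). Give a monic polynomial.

m^2 + 4m + 22

By polynomial division,
  m^4 + 11m^3 + 149m^2 + 550m + 2178 = (−1/2)(−2m^4 + 2m^3 − 16m^2 + 172m − 264) + (12m^3 + 141m^2 + 636m + 2046)
  −2m^4 + 2m^3 − 16m^2 + 172m − 264 = (−(1/6)m + 17/8)(12m^3 + 141m^2 + 636m + 2046) + (−(1677/8)m^2 − (1677/2)m − 18447/4)
  12m^3 + 141m^2 + 636m + 2046 = (−(32/559)m − 248/559)(−(1677/8)m^2 − (1677/2)m − 18447/4) + (0)
Last nonzero remainder: −(1677/8)m^2 − (1677/2)m − 18447/4. Dividing through by −1677/8 gives the monic gcd m^2 + 4m + 22.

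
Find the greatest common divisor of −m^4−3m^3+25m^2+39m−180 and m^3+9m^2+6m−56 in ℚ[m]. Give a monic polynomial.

By polynomial division,
  −m^4−3m^3+25m^2+39m−180 = (−m+6)(m^3+9m^2+6m−56) + (−23m^2−53m+156)
  m^3+9m^2+6m−56 = (−(1/23)m−154/529)(−23m^2−53m+156) + (−(1400/529)m−5600/529)
  −23m^2−53m+156 = ((12167/1400)m−20631/1400)(−(1400/529)m−5600/529) + (0)
Last nonzero remainder: −(1400/529)m−5600/529. Dividing through by −1400/529 gives the monic gcd m+4.

m+4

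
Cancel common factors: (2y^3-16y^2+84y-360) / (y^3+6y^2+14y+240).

Repeated division with remainder:
  2y^3-16y^2+84y-360 = (2)(y^3+6y^2+14y+240) + (-28y^2+56y-840)
  y^3+6y^2+14y+240 = (-(1/28)y-2/7)(-28y^2+56y-840) + (0)
Last nonzero remainder: -28y^2+56y-840. Dividing through by -28 gives the monic gcd y^2-2y+30.
Cancel y^2-2y+30 from numerator and denominator to get the reduced form.

(2y-12)/(y+8)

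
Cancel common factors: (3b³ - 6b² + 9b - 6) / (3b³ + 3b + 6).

Euclidean algorithm in ℚ[b]:
  3b³ - 6b² + 9b - 6 = (3b³ + 3b + 6) + (-6b² + 6b - 12)
  3b³ + 3b + 6 = (-(1/2)b - 1/2)(-6b² + 6b - 12) + (0)
Last nonzero remainder: -6b² + 6b - 12. Dividing through by -6 gives the monic gcd b² - b + 2.
Cancel b² - b + 2 from numerator and denominator to get the reduced form.

(b - 1)/(b + 1)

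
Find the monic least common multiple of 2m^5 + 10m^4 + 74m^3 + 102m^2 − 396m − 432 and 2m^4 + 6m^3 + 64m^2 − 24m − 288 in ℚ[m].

m^6 + 7m^5 + 47m^4 + 125m^3 − 96m^2 − 612m − 432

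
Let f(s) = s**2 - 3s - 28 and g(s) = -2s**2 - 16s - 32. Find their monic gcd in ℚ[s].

s + 4

Repeated division with remainder:
  s**2 - 3s - 28 = (-1/2)(-2s**2 - 16s - 32) + (-11s - 44)
  -2s**2 - 16s - 32 = ((2/11)s + 8/11)(-11s - 44) + (0)
Last nonzero remainder: -11s - 44. Dividing through by -11 gives the monic gcd s + 4.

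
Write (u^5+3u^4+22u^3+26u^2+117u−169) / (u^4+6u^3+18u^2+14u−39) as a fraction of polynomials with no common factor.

(u^2+13)/(u+3)

Repeated division with remainder:
  u^5+3u^4+22u^3+26u^2+117u−169 = (u−3)(u^4+6u^3+18u^2+14u−39) + (22u^3+66u^2+198u−286)
  u^4+6u^3+18u^2+14u−39 = ((1/22)u+3/22)(22u^3+66u^2+198u−286) + (0)
Last nonzero remainder: 22u^3+66u^2+198u−286. Dividing through by 22 gives the monic gcd u^3+3u^2+9u−13.
Cancel u^3+3u^2+9u−13 from numerator and denominator to get the reduced form.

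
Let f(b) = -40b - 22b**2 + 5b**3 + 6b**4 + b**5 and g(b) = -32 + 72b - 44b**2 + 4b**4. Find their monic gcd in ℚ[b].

By polynomial division,
  b**5 + 6b**4 + 5b**3 - 22b**2 - 40b = ((1/4)b + 3/2)(4b**4 - 44b**2 + 72b - 32) + (16b**3 + 26b**2 - 140b + 48)
  4b**4 - 44b**2 + 72b - 32 = ((1/4)b - 13/32)(16b**3 + 26b**2 - 140b + 48) + ((25/16)b**2 + (25/8)b - 25/2)
  16b**3 + 26b**2 - 140b + 48 = ((256/25)b - 96/25)((25/16)b**2 + (25/8)b - 25/2) + (0)
Last nonzero remainder: (25/16)b**2 + (25/8)b - 25/2. Dividing through by 25/16 gives the monic gcd b**2 + 2b - 8.

-8 + 2b + b**2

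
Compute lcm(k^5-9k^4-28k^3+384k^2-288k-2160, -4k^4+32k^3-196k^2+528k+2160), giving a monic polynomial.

Apply the Euclidean algorithm:
  k^5-9k^4-28k^3+384k^2-288k-2160 = (-(1/4)k+1/4)(-4k^4+32k^3-196k^2+528k+2160) + (-85k^3+565k^2+120k-2700)
  -4k^4+32k^3-196k^2+528k+2160 = ((4/85)k-92/1445)(-85k^3+565k^2+120k-2700) + (-(47880/289)k^2+(191520/289)k+574560/289)
  -85k^3+565k^2+120k-2700 = ((4913/9576)k-1445/1064)(-(47880/289)k^2+(191520/289)k+574560/289) + (0)
Last nonzero remainder: -(47880/289)k^2+(191520/289)k+574560/289. Dividing through by -47880/289 gives the monic gcd k^2-4k-12.
Then lcm(f, g) = f·g / gcd(f, g); expanding and making the result monic gives the answer.

k^7-13k^6+53k^5+91k^4-3084k^3+16272k^2-4320k-97200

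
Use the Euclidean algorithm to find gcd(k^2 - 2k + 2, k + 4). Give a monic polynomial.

Repeated division with remainder:
  k^2 - 2k + 2 = (k - 6)(k + 4) + (26)
  k + 4 = ((1/26)k + 2/13)(26) + (0)
The last nonzero remainder is the constant 26, so the polynomials are coprime and gcd = 1.

1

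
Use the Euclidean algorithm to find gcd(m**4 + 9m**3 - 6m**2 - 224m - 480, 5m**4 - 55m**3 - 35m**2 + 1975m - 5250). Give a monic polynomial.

Repeated division with remainder:
  m**4 + 9m**3 - 6m**2 - 224m - 480 = (1/5)(5m**4 - 55m**3 - 35m**2 + 1975m - 5250) + (20m**3 + m**2 - 619m + 570)
  5m**4 - 55m**3 - 35m**2 + 1975m - 5250 = ((1/4)m - 221/80)(20m**3 + m**2 - 619m + 570) + ((9801/80)m**2 + (9801/80)m - 29403/8)
  20m**3 + m**2 - 619m + 570 = ((1600/9801)m - 1520/9801)((9801/80)m**2 + (9801/80)m - 29403/8) + (0)
Last nonzero remainder: (9801/80)m**2 + (9801/80)m - 29403/8. Dividing through by 9801/80 gives the monic gcd m**2 + m - 30.

m**2 + m - 30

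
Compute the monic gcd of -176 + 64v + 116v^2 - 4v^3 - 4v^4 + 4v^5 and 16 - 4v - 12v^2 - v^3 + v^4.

-4 + 3v^2 + v^3

Euclidean algorithm in ℚ[v]:
  4v^5 - 4v^4 - 4v^3 + 116v^2 + 64v - 176 = (4v)(v^4 - v^3 - 12v^2 - 4v + 16) + (44v^3 + 132v^2 - 176)
  v^4 - v^3 - 12v^2 - 4v + 16 = ((1/44)v - 1/11)(44v^3 + 132v^2 - 176) + (0)
Last nonzero remainder: 44v^3 + 132v^2 - 176. Dividing through by 44 gives the monic gcd v^3 + 3v^2 - 4.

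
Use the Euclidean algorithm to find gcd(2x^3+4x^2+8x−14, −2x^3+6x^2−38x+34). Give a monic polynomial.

x−1

Repeated division with remainder:
  2x^3+4x^2+8x−14 = (−1)(−2x^3+6x^2−38x+34) + (10x^2−30x+20)
  −2x^3+6x^2−38x+34 = (−(1/5)x)(10x^2−30x+20) + (−34x+34)
  10x^2−30x+20 = (−(5/17)x+10/17)(−34x+34) + (0)
Last nonzero remainder: −34x+34. Dividing through by −34 gives the monic gcd x−1.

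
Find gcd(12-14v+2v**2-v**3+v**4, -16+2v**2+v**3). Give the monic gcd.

-2+v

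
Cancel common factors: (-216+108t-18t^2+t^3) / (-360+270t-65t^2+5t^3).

(36-12t+t^2)/(60-35t+5t^2)

By polynomial division,
  t^3-18t^2+108t-216 = (1/5)(5t^3-65t^2+270t-360) + (-5t^2+54t-144)
  5t^3-65t^2+270t-360 = (-t+11/5)(-5t^2+54t-144) + ((36/5)t-216/5)
  -5t^2+54t-144 = (-(25/36)t+10/3)((36/5)t-216/5) + (0)
Last nonzero remainder: (36/5)t-216/5. Dividing through by 36/5 gives the monic gcd t-6.
Cancel t-6 from numerator and denominator to get the reduced form.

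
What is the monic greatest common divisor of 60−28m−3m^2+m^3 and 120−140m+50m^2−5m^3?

Apply the Euclidean algorithm:
  m^3−3m^2−28m+60 = (−1/5)(−5m^3+50m^2−140m+120) + (7m^2−56m+84)
  −5m^3+50m^2−140m+120 = (−(5/7)m+10/7)(7m^2−56m+84) + (0)
Last nonzero remainder: 7m^2−56m+84. Dividing through by 7 gives the monic gcd m^2−8m+12.

12−8m+m^2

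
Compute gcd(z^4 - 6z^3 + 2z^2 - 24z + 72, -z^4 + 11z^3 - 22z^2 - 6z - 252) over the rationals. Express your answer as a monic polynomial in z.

Apply the Euclidean algorithm:
  z^4 - 6z^3 + 2z^2 - 24z + 72 = (-1)(-z^4 + 11z^3 - 22z^2 - 6z - 252) + (5z^3 - 20z^2 - 30z - 180)
  -z^4 + 11z^3 - 22z^2 - 6z - 252 = (-(1/5)z + 7/5)(5z^3 - 20z^2 - 30z - 180) + (0)
Last nonzero remainder: 5z^3 - 20z^2 - 30z - 180. Dividing through by 5 gives the monic gcd z^3 - 4z^2 - 6z - 36.

z^3 - 4z^2 - 6z - 36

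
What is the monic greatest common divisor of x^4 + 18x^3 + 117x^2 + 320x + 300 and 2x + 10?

x + 5

Repeated division with remainder:
  x^4 + 18x^3 + 117x^2 + 320x + 300 = ((1/2)x^3 + (13/2)x^2 + 26x + 30)(2x + 10) + (0)
Last nonzero remainder: 2x + 10. Dividing through by 2 gives the monic gcd x + 5.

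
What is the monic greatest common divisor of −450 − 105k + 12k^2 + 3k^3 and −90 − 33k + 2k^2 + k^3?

Apply the Euclidean algorithm:
  3k^3 + 12k^2 − 105k − 450 = (3)(k^3 + 2k^2 − 33k − 90) + (6k^2 − 6k − 180)
  k^3 + 2k^2 − 33k − 90 = ((1/6)k + 1/2)(6k^2 − 6k − 180) + (0)
Last nonzero remainder: 6k^2 − 6k − 180. Dividing through by 6 gives the monic gcd k^2 − k − 30.

−30 − k + k^2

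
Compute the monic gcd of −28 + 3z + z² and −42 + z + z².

7 + z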